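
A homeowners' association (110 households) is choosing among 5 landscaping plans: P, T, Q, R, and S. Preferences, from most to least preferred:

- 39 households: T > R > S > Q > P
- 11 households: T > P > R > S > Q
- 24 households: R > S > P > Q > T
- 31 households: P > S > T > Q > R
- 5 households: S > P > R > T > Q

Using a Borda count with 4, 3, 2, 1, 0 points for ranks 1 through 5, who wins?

S

P: 39·0 + 11·3 + 24·2 + 31·4 + 5·3 = 220
T: 39·4 + 11·4 + 24·0 + 31·2 + 5·1 = 267
Q: 39·1 + 11·0 + 24·1 + 31·1 + 5·0 = 94
R: 39·3 + 11·2 + 24·4 + 31·0 + 5·2 = 245
S: 39·2 + 11·1 + 24·3 + 31·3 + 5·4 = 274
S has the highest Borda score (274).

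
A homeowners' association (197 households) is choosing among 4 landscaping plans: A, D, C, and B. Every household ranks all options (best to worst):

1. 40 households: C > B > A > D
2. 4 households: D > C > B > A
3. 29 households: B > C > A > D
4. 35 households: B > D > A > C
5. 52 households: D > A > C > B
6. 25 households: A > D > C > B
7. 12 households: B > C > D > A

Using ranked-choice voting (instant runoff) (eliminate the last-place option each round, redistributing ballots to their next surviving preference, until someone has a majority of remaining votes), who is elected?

Round 1: A 25, D 56, C 40, B 76. Eliminate A.
Round 2: D 81, C 40, B 76. Eliminate C.
Round 3: D 81, B 116. B has a majority.

B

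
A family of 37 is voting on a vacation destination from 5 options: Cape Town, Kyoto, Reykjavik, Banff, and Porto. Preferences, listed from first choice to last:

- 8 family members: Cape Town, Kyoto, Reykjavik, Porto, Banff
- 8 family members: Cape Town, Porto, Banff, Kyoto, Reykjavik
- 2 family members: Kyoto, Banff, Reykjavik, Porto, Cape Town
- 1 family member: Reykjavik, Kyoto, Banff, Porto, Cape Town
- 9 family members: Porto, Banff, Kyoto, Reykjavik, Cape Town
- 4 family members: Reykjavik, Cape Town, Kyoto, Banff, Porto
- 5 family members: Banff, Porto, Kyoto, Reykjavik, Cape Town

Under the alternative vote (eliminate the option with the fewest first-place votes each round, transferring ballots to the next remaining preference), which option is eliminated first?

Round 1: Cape Town 16, Kyoto 2, Reykjavik 5, Banff 5, Porto 9. Eliminate Kyoto.

Kyoto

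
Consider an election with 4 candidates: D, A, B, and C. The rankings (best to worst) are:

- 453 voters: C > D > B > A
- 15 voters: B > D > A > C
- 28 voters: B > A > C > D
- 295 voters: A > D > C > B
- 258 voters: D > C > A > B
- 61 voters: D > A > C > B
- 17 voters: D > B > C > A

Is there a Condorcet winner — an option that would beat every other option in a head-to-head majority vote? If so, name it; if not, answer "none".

D

D vs A: 804–323 for D.
D vs B: 1084–43 for D.
D vs C: 646–481 for D.
D beats every other option head-to-head.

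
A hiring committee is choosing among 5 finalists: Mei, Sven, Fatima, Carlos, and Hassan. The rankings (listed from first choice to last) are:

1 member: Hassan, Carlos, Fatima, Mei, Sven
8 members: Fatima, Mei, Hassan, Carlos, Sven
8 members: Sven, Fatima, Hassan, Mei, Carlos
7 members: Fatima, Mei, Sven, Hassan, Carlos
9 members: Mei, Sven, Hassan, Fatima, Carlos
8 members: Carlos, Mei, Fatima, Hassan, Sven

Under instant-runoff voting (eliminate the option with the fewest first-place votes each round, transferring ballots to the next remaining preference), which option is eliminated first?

Round 1: Mei 9, Sven 8, Fatima 15, Carlos 8, Hassan 1. Eliminate Hassan.

Hassan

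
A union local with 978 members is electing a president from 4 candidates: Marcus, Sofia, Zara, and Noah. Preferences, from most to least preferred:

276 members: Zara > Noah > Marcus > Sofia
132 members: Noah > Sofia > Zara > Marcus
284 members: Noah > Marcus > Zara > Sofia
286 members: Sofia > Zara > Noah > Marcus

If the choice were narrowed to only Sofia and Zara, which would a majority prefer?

Zara

Voters preferring Sofia to Zara: 418; preferring Zara to Sofia: 560.
Zara wins the head-to-head.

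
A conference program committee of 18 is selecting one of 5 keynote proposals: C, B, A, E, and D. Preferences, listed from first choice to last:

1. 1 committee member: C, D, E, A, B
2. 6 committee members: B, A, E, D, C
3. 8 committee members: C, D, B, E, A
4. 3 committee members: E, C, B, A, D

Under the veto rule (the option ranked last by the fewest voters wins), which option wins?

E

Last-place votes: C 6, B 1, A 8, E 0, D 3.
E is ranked last by the fewest voters, so E wins.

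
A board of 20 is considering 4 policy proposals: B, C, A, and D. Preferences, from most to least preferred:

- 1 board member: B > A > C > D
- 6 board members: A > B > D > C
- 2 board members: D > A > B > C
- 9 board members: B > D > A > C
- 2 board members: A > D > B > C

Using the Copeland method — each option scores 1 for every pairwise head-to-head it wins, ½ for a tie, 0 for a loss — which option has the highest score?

B: beats C and D; ties A → score 2.5.
C: loses to B, A, and D → score 0.
A: beats C; ties B; loses to D → score 1.5.
D: beats C and A; loses to B → score 2.
B has the best pairwise record.

B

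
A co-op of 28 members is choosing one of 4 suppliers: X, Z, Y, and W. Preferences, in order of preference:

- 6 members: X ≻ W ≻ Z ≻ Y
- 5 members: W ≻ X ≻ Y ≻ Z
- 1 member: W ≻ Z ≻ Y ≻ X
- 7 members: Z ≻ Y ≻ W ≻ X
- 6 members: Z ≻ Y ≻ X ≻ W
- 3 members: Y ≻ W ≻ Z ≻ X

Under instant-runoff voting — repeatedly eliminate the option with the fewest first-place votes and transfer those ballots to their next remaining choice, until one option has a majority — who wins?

W

Round 1: X 6, Z 13, Y 3, W 6. Eliminate Y.
Round 2: X 6, Z 13, W 9. Eliminate X.
Round 3: Z 13, W 15. W has a majority.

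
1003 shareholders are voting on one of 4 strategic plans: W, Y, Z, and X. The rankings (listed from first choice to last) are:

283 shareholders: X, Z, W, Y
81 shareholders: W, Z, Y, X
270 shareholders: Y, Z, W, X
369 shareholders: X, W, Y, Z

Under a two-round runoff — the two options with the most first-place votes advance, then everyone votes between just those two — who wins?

X

Round 1 first-place votes: W 81, Y 270, Z 0, X 652.
X and Y advance.
Runoff: X is preferred to Y by 652 voters; Y by 351.
X wins the runoff.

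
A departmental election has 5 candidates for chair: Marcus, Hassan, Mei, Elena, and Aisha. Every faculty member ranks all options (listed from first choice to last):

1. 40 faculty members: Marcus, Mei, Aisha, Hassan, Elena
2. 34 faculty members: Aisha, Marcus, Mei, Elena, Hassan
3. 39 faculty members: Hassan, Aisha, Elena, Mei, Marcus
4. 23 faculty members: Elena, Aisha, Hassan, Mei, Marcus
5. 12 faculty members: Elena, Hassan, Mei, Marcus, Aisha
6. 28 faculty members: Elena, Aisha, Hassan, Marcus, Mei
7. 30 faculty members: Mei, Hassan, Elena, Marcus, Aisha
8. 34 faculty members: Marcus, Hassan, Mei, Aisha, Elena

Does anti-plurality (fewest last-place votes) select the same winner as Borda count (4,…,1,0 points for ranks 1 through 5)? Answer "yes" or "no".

no

Anti-plurality — last-place votes: Marcus 62, Hassan 34, Mei 28, Elena 74, Aisha 42. Winner: Mei.
Borda — scores: Marcus 468, Hassan 526, Mei 462, Elena 424, Aisha 520. Winner: Hassan.
The two methods disagree.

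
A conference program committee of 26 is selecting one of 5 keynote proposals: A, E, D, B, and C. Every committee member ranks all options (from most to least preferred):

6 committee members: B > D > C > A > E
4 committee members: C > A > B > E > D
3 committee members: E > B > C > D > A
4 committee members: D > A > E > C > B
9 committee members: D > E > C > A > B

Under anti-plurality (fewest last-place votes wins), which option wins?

Last-place votes: A 3, E 6, D 4, B 13, C 0.
C is ranked last by the fewest voters, so C wins.

C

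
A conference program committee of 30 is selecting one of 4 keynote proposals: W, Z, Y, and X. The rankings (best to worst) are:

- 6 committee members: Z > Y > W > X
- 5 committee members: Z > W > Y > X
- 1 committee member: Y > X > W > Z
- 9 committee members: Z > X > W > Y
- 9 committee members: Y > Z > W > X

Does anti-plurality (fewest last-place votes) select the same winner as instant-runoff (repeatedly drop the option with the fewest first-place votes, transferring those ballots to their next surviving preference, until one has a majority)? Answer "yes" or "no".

Anti-plurality — last-place votes: W 0, Z 1, Y 9, X 20. Winner: W.
Instant-runoff — R1 W 0, Z 20, Y 10, X 0 (Z winner). Winner: Z.
The two methods disagree.

no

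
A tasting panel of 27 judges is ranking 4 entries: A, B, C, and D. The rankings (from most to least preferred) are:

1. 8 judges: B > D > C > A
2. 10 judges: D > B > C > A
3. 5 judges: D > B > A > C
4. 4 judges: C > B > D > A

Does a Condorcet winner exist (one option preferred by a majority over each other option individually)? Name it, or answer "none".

D vs A: 27–0 for D.
D vs B: 15–12 for D.
D vs C: 23–4 for D.
D beats every other option head-to-head.

D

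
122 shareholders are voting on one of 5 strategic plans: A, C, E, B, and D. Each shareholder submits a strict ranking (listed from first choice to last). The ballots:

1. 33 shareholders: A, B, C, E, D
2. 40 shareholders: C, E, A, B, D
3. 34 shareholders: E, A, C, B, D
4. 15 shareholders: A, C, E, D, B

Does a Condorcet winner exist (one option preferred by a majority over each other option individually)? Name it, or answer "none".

none

Checking pairwise contests:
E beats A 74–48.
A beats C 82–40.
C beats E 88–34.
A beats B 122–0.
A beats D 122–0.
Every option loses at least one head-to-head, so there is no Condorcet winner.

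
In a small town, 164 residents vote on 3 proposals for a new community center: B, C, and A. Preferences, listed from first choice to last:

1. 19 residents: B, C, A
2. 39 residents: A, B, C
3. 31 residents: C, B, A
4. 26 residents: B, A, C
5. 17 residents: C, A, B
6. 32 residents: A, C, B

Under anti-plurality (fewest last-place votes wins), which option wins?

B

Last-place votes: B 49, C 65, A 50.
B is ranked last by the fewest voters, so B wins.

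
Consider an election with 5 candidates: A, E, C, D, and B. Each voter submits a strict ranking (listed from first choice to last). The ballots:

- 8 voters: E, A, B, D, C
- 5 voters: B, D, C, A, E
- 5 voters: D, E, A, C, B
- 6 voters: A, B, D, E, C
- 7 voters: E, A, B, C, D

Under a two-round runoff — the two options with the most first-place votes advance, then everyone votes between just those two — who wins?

Round 1 first-place votes: A 6, E 15, C 0, D 5, B 5.
E and A advance.
Runoff: E is preferred to A by 20 voters; A by 11.
E wins the runoff.

E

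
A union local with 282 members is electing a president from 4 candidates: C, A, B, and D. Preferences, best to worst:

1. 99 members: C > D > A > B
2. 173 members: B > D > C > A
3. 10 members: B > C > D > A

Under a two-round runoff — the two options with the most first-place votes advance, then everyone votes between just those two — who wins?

B

Round 1 first-place votes: C 99, A 0, B 183, D 0.
B and C advance.
Runoff: B is preferred to C by 183 voters; C by 99.
B wins the runoff.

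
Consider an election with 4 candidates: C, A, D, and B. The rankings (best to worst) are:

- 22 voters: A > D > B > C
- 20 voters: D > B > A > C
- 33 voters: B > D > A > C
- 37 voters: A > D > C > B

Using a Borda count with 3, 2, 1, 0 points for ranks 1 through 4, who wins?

C: 22·0 + 20·0 + 33·0 + 37·1 = 37
A: 22·3 + 20·1 + 33·1 + 37·3 = 230
D: 22·2 + 20·3 + 33·2 + 37·2 = 244
B: 22·1 + 20·2 + 33·3 + 37·0 = 161
D has the highest Borda score (244).

D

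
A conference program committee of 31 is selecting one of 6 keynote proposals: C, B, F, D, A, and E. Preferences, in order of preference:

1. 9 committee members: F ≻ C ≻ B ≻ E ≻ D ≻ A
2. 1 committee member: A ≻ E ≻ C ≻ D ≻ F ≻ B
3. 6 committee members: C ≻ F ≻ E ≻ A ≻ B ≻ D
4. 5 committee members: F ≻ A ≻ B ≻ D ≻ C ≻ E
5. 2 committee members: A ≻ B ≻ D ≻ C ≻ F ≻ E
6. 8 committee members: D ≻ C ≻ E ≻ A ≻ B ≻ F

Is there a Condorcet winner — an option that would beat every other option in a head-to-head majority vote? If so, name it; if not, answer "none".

C

C vs B: 24–7 for C.
C vs F: 17–14 for C.
C vs D: 16–15 for C.
C vs A: 23–8 for C.
C vs E: 30–1 for C.
C beats every other option head-to-head.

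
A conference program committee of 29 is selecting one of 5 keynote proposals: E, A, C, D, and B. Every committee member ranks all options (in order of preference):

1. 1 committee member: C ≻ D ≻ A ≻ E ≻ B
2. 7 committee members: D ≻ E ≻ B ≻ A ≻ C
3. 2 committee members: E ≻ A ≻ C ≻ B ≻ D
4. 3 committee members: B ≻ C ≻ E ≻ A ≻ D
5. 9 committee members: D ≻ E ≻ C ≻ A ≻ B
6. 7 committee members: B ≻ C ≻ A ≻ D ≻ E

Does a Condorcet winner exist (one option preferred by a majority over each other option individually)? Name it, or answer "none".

D

D vs E: 24–5 for D.
D vs A: 17–12 for D.
D vs C: 16–13 for D.
D vs B: 17–12 for D.
D beats every other option head-to-head.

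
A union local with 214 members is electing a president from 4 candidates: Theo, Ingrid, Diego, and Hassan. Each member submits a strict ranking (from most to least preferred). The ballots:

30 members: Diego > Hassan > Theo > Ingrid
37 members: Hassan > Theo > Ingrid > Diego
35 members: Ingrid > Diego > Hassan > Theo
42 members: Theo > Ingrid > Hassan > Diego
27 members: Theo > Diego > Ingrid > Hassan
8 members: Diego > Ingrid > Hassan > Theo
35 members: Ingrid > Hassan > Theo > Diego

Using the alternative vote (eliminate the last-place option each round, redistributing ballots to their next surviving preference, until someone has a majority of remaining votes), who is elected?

Round 1: Theo 69, Ingrid 70, Diego 38, Hassan 37. Eliminate Hassan.
Round 2: Theo 106, Ingrid 70, Diego 38. Eliminate Diego.
Round 3: Theo 136, Ingrid 78. Theo has a majority.

Theo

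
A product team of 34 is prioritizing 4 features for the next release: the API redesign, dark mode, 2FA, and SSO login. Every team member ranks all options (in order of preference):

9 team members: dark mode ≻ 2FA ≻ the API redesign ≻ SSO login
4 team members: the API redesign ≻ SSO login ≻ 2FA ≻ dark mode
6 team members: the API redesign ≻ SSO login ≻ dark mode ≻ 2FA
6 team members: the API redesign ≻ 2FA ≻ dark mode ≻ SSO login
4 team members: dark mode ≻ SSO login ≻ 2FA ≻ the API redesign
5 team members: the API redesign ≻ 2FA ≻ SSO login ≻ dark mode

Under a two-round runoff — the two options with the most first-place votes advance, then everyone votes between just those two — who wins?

the API redesign

Round 1 first-place votes: the API redesign 21, dark mode 13, 2FA 0, SSO login 0.
the API redesign and dark mode advance.
Runoff: the API redesign is preferred to dark mode by 21 voters; dark mode by 13.
the API redesign wins the runoff.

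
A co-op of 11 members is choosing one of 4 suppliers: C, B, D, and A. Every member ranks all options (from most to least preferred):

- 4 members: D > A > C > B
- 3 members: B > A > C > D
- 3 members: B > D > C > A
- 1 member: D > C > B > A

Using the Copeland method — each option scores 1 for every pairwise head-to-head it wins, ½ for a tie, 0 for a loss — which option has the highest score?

B

C: loses to B, D, and A → score 0.
B: beats C, D, and A → score 3.
D: beats C and A; loses to B → score 2.
A: beats C; loses to B and D → score 1.
B has the best pairwise record.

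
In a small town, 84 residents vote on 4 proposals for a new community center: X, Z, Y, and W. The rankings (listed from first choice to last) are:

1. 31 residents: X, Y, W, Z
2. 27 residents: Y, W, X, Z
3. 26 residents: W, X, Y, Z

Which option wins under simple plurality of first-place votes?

X

First-place votes: X 31, Z 0, Y 27, W 26.
X has the most first-place votes.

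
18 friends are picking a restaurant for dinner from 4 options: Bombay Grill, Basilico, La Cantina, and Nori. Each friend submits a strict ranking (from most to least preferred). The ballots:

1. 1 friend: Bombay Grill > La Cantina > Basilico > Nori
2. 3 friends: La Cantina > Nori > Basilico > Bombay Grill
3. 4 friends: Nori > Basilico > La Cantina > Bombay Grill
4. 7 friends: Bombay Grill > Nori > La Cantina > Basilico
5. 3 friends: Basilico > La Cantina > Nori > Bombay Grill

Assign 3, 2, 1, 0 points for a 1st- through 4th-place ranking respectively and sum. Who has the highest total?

Nori

Bombay Grill: 1·3 + 3·0 + 4·0 + 7·3 + 3·0 = 24
Basilico: 1·1 + 3·1 + 4·2 + 7·0 + 3·3 = 21
La Cantina: 1·2 + 3·3 + 4·1 + 7·1 + 3·2 = 28
Nori: 1·0 + 3·2 + 4·3 + 7·2 + 3·1 = 35
Nori has the highest Borda score (35).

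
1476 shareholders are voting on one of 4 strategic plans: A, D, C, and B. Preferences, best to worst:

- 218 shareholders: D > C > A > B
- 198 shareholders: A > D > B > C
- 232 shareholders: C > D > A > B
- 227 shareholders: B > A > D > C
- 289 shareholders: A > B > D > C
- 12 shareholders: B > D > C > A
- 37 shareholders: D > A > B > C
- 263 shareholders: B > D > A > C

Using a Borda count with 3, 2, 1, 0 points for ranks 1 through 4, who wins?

A: 218·1 + 198·3 + 232·1 + 227·2 + 289·3 + 12·0 + 37·2 + 263·1 = 2702
D: 218·3 + 198·2 + 232·2 + 227·1 + 289·1 + 12·2 + 37·3 + 263·2 = 2691
C: 218·2 + 198·0 + 232·3 + 227·0 + 289·0 + 12·1 + 37·0 + 263·0 = 1144
B: 218·0 + 198·1 + 232·0 + 227·3 + 289·2 + 12·3 + 37·1 + 263·3 = 2319
A has the highest Borda score (2702).

A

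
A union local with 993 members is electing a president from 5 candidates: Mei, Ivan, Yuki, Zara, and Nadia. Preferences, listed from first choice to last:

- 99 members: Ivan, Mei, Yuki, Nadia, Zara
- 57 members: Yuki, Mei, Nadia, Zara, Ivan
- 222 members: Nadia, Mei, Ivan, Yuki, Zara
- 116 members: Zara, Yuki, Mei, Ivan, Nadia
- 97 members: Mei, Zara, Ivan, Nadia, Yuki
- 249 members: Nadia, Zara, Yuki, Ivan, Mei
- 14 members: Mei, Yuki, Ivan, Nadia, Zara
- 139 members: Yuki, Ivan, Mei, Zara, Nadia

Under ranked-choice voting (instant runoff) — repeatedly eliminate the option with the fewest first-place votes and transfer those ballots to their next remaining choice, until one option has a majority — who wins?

Round 1: Mei 111, Ivan 99, Yuki 196, Zara 116, Nadia 471. Eliminate Ivan.
Round 2: Mei 210, Yuki 196, Zara 116, Nadia 471. Eliminate Zara.
Round 3: Mei 210, Yuki 312, Nadia 471. Eliminate Mei.
Round 4: Yuki 425, Nadia 568. Nadia has a majority.

Nadia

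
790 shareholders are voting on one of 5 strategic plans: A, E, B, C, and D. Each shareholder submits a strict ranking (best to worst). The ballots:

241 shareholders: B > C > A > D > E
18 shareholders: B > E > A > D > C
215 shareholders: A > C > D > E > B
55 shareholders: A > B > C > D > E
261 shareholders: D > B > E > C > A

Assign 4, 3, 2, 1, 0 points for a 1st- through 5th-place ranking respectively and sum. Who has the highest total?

A: 241·2 + 18·2 + 215·4 + 55·4 + 261·0 = 1598
E: 241·0 + 18·3 + 215·1 + 55·0 + 261·2 = 791
B: 241·4 + 18·4 + 215·0 + 55·3 + 261·3 = 1984
C: 241·3 + 18·0 + 215·3 + 55·2 + 261·1 = 1739
D: 241·1 + 18·1 + 215·2 + 55·1 + 261·4 = 1788
B has the highest Borda score (1984).

B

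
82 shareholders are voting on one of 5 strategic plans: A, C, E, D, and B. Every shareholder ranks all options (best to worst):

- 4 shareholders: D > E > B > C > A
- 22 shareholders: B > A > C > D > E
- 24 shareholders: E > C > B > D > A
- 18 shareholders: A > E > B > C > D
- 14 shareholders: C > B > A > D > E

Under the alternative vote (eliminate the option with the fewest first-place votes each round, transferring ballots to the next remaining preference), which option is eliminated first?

D

Round 1: A 18, C 14, E 24, D 4, B 22. Eliminate D.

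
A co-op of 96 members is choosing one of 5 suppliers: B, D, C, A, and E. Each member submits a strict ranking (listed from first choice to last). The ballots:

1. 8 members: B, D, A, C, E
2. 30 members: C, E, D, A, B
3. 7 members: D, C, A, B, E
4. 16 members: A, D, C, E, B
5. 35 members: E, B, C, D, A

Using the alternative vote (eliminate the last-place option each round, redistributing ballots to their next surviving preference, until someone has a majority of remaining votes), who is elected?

Round 1: B 8, D 7, C 30, A 16, E 35. Eliminate D.
Round 2: B 8, C 37, A 16, E 35. Eliminate B.
Round 3: C 37, A 24, E 35. Eliminate A.
Round 4: C 61, E 35. C has a majority.

C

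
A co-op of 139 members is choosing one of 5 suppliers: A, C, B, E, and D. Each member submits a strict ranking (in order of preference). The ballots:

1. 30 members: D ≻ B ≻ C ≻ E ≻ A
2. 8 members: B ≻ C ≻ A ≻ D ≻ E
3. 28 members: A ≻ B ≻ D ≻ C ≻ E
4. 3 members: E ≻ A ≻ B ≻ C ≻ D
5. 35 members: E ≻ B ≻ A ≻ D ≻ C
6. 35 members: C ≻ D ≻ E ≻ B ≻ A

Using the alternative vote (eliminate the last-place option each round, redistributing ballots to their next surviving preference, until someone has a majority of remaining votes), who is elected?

Round 1: A 28, C 35, B 8, E 38, D 30. Eliminate B.
Round 2: A 28, C 43, E 38, D 30. Eliminate A.
Round 3: C 43, E 38, D 58. Eliminate E.
Round 4: C 46, D 93. D has a majority.

D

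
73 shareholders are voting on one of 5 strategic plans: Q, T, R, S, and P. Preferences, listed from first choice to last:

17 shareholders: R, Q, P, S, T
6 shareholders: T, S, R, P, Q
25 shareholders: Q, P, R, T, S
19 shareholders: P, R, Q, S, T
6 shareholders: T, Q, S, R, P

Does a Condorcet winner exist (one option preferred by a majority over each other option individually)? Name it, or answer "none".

none

Checking pairwise contests:
R beats Q 42–31.
Q beats T 61–12.
P beats R 44–29.
Q beats S 67–6.
Q beats P 48–25.
Every option loses at least one head-to-head, so there is no Condorcet winner.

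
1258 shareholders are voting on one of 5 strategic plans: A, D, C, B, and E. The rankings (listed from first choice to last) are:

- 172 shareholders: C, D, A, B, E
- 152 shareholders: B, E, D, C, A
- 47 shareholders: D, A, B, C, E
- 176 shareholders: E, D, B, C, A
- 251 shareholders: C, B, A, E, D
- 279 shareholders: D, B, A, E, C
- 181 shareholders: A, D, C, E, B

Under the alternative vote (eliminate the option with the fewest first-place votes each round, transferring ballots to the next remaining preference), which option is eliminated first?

B

Round 1: A 181, D 326, C 423, B 152, E 176. Eliminate B.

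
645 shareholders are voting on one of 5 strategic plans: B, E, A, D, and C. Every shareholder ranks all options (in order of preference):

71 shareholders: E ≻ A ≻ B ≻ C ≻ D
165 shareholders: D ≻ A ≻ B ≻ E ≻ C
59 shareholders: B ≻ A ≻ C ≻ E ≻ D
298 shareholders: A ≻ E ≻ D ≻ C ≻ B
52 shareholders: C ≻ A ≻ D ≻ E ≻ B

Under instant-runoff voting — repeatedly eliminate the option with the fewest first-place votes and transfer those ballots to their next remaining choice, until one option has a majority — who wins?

Round 1: B 59, E 71, A 298, D 165, C 52. Eliminate C.
Round 2: B 59, E 71, A 350, D 165. A has a majority.

A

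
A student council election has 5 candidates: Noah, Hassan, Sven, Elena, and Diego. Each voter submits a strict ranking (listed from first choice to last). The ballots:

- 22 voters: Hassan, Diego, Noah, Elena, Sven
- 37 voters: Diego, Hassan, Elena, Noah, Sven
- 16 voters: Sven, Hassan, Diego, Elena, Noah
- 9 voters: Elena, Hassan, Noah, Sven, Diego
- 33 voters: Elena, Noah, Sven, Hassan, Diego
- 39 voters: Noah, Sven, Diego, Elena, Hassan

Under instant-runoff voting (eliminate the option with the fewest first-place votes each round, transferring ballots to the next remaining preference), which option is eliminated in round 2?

Round 1: Noah 39, Hassan 22, Sven 16, Elena 42, Diego 37. Eliminate Sven.
Round 2: Noah 39, Hassan 38, Elena 42, Diego 37. Eliminate Diego.

Diego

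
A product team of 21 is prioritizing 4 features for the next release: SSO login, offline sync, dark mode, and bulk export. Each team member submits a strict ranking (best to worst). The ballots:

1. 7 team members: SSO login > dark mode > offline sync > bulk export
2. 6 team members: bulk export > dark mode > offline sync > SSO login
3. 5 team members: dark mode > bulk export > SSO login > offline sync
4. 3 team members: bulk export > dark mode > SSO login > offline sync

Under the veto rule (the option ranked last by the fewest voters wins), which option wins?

Last-place votes: SSO login 6, offline sync 8, dark mode 0, bulk export 7.
dark mode is ranked last by the fewest voters, so dark mode wins.

dark mode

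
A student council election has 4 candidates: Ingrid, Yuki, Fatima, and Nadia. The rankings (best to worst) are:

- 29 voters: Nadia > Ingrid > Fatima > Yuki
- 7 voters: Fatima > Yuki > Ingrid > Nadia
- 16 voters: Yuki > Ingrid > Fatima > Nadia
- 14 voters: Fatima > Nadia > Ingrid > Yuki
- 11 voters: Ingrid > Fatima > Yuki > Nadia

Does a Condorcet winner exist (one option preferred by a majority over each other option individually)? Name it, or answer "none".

Checking pairwise contests:
Nadia beats Ingrid 43–34.
Ingrid beats Yuki 54–23.
Ingrid beats Fatima 56–21.
Fatima beats Nadia 48–29.
Every option loses at least one head-to-head, so there is no Condorcet winner.

none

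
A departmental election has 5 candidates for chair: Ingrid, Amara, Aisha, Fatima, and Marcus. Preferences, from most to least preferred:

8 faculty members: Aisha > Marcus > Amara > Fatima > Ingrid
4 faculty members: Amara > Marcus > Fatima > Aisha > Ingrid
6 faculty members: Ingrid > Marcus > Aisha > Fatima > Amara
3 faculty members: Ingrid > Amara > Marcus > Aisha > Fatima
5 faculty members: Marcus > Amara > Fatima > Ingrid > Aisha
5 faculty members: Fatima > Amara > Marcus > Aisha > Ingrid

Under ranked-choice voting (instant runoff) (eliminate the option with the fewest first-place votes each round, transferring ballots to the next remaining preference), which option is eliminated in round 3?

Aisha

Round 1: Ingrid 9, Amara 4, Aisha 8, Fatima 5, Marcus 5. Eliminate Amara.
Round 2: Ingrid 9, Aisha 8, Fatima 5, Marcus 9. Eliminate Fatima.
Round 3: Ingrid 9, Aisha 8, Marcus 14. Eliminate Aisha.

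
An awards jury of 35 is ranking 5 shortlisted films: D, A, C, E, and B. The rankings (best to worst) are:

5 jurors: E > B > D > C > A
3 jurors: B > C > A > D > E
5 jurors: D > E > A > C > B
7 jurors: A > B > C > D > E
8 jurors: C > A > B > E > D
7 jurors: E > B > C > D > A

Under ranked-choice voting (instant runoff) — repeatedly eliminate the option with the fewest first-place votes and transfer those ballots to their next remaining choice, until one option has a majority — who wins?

Round 1: D 5, A 7, C 8, E 12, B 3. Eliminate B.
Round 2: D 5, A 7, C 11, E 12. Eliminate D.
Round 3: A 7, C 11, E 17. Eliminate A.
Round 4: C 18, E 17. C has a majority.

C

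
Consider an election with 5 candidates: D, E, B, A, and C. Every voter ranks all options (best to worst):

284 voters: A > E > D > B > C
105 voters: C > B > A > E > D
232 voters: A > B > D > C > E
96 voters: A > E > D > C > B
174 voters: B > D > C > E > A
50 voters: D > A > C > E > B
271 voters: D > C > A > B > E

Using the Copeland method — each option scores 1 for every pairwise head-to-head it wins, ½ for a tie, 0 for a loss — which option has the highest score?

A

D: beats E, B, and C; loses to A → score 3.
E: loses to D, B, A, and C → score 0.
B: beats E and C; loses to D and A → score 2.
A: beats D, E, B, and C → score 4.
C: beats E; loses to D, B, and A → score 1.
A has the best pairwise record.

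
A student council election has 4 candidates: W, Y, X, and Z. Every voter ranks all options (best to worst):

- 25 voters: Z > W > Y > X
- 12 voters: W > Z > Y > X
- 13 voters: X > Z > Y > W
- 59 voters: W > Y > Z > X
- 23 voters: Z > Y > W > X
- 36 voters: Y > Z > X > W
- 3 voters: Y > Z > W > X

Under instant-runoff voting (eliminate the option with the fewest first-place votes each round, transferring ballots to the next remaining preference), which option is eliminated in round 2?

Round 1: W 71, Y 39, X 13, Z 48. Eliminate X.
Round 2: W 71, Y 39, Z 61. Eliminate Y.

Y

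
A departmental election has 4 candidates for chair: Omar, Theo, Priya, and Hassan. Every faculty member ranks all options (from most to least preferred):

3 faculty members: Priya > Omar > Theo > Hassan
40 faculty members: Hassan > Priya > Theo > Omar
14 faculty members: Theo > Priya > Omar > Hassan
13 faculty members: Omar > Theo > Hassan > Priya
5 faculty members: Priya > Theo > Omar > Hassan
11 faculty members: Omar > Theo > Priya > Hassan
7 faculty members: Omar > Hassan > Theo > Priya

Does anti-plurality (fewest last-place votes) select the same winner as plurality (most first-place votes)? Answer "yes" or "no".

no

Anti-plurality — last-place votes: Omar 40, Theo 0, Priya 20, Hassan 33. Winner: Theo.
Plurality — first-place votes: Omar 31, Theo 14, Priya 8, Hassan 40. Winner: Hassan.
The two methods disagree.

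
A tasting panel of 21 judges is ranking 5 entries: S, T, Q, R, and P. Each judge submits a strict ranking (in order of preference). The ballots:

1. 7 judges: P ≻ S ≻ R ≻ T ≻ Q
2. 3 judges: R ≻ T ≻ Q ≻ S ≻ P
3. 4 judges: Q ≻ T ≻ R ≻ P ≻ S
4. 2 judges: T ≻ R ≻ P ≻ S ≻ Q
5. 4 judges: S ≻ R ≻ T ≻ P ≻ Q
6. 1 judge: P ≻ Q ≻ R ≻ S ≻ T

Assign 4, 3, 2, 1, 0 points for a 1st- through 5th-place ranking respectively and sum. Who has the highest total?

S: 7·3 + 3·1 + 4·0 + 2·1 + 4·4 + 1·1 = 43
T: 7·1 + 3·3 + 4·3 + 2·4 + 4·2 + 1·0 = 44
Q: 7·0 + 3·2 + 4·4 + 2·0 + 4·0 + 1·3 = 25
R: 7·2 + 3·4 + 4·2 + 2·3 + 4·3 + 1·2 = 54
P: 7·4 + 3·0 + 4·1 + 2·2 + 4·1 + 1·4 = 44
R has the highest Borda score (54).

R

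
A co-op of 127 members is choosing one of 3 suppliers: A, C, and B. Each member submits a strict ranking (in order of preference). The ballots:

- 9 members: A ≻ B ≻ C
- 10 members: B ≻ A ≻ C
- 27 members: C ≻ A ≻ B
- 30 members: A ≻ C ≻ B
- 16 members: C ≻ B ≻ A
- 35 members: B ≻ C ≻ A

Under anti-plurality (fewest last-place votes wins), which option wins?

Last-place votes: A 51, C 19, B 57.
C is ranked last by the fewest voters, so C wins.

C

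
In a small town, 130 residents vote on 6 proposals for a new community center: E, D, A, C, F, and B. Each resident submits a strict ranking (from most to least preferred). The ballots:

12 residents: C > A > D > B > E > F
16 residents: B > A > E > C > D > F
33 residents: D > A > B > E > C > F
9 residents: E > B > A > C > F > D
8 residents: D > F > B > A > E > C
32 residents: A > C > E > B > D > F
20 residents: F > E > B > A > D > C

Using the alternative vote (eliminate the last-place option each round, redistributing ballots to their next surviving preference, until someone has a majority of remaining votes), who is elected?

A

Round 1: E 9, D 41, A 32, C 12, F 20, B 16. Eliminate E.
Round 2: D 41, A 32, C 12, F 20, B 25. Eliminate C.
Round 3: D 41, A 44, F 20, B 25. Eliminate F.
Round 4: D 41, A 44, B 45. Eliminate D.
Round 5: A 77, B 53. A has a majority.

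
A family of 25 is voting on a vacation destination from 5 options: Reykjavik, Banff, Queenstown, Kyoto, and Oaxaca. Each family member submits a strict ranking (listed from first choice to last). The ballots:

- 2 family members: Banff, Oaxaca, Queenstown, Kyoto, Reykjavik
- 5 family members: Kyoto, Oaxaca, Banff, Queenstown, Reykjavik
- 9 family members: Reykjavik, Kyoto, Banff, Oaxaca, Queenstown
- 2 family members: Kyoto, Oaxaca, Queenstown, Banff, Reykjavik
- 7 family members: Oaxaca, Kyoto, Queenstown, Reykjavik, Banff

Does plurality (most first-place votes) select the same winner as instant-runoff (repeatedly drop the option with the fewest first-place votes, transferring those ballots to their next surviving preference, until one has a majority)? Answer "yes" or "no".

no

Plurality — first-place votes: Reykjavik 9, Banff 2, Queenstown 0, Kyoto 7, Oaxaca 7. Winner: Reykjavik.
Instant-runoff — R1 Reykjavik 9, Banff 2, Queenstown 0, Kyoto 7, Oaxaca 7 (Queenstown out); R2 Reykjavik 9, Banff 2, Kyoto 7, Oaxaca 7 (Banff out); R3 Reykjavik 9, Kyoto 7, Oaxaca 9 (Kyoto out); R4 Reykjavik 9, Oaxaca 16 (Oaxaca winner). Winner: Oaxaca.
The two methods disagree.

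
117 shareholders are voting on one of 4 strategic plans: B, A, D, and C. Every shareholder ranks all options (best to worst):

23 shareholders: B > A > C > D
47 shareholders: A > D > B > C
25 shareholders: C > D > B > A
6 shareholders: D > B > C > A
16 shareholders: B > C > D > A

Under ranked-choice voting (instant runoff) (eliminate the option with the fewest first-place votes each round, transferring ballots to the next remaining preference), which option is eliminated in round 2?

C

Round 1: B 39, A 47, D 6, C 25. Eliminate D.
Round 2: B 45, A 47, C 25. Eliminate C.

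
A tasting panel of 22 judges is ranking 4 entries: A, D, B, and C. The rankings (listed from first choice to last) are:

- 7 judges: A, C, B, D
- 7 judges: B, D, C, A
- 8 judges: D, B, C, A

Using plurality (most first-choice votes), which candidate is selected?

First-place votes: A 7, D 8, B 7, C 0.
D has the most first-place votes.

D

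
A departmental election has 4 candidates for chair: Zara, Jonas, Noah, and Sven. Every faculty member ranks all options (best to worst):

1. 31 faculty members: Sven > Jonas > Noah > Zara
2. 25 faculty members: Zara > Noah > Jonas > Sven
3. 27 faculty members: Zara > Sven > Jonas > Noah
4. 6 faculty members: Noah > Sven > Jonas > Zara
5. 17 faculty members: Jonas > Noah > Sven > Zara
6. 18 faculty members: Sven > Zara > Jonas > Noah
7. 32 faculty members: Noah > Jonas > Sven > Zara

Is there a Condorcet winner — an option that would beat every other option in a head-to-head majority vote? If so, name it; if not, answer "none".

none

Checking pairwise contests:
Jonas beats Zara 86–70.
Sven beats Jonas 82–74.
Jonas beats Noah 93–63.
Noah beats Sven 80–76.
Every option loses at least one head-to-head, so there is no Condorcet winner.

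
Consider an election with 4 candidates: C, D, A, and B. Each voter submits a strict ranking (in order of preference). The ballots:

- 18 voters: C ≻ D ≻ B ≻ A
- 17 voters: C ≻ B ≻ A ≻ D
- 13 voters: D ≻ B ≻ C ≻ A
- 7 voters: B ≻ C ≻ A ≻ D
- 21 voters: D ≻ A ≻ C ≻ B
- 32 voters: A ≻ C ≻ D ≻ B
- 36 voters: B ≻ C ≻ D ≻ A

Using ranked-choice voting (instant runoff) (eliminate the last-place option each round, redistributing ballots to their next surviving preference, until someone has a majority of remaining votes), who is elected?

Round 1: C 35, D 34, A 32, B 43. Eliminate A.
Round 2: C 67, D 34, B 43. Eliminate D.
Round 3: C 88, B 56. C has a majority.

C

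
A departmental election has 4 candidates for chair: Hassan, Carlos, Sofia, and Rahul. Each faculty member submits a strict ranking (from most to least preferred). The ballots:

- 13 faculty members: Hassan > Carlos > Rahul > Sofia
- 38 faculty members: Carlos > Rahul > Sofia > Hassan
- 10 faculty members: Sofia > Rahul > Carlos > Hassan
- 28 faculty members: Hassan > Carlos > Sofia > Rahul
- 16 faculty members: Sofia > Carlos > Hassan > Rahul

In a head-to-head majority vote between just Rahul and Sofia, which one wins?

Sofia

Voters preferring Rahul to Sofia: 51; preferring Sofia to Rahul: 54.
Sofia wins the head-to-head.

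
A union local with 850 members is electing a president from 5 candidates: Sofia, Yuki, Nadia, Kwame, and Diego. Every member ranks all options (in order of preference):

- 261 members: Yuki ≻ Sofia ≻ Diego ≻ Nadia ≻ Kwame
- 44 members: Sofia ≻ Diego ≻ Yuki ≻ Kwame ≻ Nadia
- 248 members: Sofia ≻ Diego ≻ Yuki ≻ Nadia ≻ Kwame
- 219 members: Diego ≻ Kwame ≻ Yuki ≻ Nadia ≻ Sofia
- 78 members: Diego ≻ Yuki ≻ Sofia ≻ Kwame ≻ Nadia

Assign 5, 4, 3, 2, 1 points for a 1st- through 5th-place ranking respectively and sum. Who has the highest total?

Sofia: 261·4 + 44·5 + 248·5 + 219·1 + 78·3 = 2957
Yuki: 261·5 + 44·3 + 248·3 + 219·3 + 78·4 = 3150
Nadia: 261·2 + 44·1 + 248·2 + 219·2 + 78·1 = 1578
Kwame: 261·1 + 44·2 + 248·1 + 219·4 + 78·2 = 1629
Diego: 261·3 + 44·4 + 248·4 + 219·5 + 78·5 = 3436
Diego has the highest Borda score (3436).

Diego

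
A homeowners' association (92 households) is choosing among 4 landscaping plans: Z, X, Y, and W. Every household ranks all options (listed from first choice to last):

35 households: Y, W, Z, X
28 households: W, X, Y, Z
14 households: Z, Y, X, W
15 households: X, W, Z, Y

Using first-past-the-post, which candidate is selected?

First-place votes: Z 14, X 15, Y 35, W 28.
Y has the most first-place votes.

Y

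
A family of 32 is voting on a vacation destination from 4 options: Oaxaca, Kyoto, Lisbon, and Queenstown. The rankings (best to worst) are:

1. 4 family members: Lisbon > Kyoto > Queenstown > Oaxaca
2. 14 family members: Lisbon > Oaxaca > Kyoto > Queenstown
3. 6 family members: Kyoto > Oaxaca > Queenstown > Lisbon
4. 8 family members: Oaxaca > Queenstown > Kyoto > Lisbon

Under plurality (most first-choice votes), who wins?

Lisbon

First-place votes: Oaxaca 8, Kyoto 6, Lisbon 18, Queenstown 0.
Lisbon has the most first-place votes.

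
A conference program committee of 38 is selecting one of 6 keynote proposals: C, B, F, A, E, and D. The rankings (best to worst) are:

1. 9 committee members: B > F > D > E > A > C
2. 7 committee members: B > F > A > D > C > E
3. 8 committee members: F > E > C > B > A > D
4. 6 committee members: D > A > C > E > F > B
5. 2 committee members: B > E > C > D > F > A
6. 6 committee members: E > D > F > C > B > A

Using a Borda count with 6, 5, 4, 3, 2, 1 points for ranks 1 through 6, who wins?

C: 9·1 + 7·2 + 8·4 + 6·4 + 2·4 + 6·3 = 105
B: 9·6 + 7·6 + 8·3 + 6·1 + 2·6 + 6·2 = 150
F: 9·5 + 7·5 + 8·6 + 6·2 + 2·2 + 6·4 = 168
A: 9·2 + 7·4 + 8·2 + 6·5 + 2·1 + 6·1 = 100
E: 9·3 + 7·1 + 8·5 + 6·3 + 2·5 + 6·6 = 138
D: 9·4 + 7·3 + 8·1 + 6·6 + 2·3 + 6·5 = 137
F has the highest Borda score (168).

F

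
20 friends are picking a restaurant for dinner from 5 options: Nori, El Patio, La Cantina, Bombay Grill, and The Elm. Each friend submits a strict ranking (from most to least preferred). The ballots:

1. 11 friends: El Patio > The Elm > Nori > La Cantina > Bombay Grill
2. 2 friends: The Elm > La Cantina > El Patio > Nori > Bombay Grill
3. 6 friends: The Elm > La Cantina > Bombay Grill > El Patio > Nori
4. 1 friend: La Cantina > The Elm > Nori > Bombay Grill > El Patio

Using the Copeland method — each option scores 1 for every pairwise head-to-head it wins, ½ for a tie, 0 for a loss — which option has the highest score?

Nori: beats La Cantina and Bombay Grill; loses to El Patio and The Elm → score 2.
El Patio: beats Nori, La Cantina, Bombay Grill, and The Elm → score 4.
La Cantina: beats Bombay Grill; loses to Nori, El Patio, and The Elm → score 1.
Bombay Grill: loses to Nori, El Patio, La Cantina, and The Elm → score 0.
The Elm: beats Nori, La Cantina, and Bombay Grill; loses to El Patio → score 3.
El Patio has the best pairwise record.

El Patio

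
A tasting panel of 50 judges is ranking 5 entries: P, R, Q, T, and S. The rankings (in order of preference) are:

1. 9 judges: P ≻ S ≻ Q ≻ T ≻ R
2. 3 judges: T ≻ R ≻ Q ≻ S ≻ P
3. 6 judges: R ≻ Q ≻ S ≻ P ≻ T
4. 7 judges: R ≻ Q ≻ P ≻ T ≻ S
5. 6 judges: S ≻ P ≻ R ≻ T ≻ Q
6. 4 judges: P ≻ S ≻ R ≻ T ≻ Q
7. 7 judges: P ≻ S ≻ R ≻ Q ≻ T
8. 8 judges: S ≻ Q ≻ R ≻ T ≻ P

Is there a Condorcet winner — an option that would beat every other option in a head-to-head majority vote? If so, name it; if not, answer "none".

P

P vs R: 26–24 for P.
P vs Q: 26–24 for P.
P vs T: 39–11 for P.
P vs S: 27–23 for P.
P beats every other option head-to-head.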